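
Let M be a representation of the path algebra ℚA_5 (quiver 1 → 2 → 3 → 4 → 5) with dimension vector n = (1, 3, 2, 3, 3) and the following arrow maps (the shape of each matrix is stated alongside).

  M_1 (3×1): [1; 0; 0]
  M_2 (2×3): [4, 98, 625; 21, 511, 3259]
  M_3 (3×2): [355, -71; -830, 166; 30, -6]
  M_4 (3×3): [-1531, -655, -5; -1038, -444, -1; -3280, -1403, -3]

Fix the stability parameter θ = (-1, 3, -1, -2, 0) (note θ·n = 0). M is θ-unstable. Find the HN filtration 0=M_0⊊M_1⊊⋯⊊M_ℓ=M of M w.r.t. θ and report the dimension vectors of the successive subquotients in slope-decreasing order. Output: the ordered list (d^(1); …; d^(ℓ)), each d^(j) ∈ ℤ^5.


Barcode: M ≅ I[1,5], I[2,2], I[2,3], I[4,5]^2. HN layers by μ_θ (5 steps, strictly decreasing):
  μ^(1)=3; μ^(2)=1; μ^(3)=0; μ^(4)=-1; μ^(5)=-2

((0, 1, 0, 0, 0); (0, 1, 1, 0, 0); (0, 1, 1, 1, 3); (1, 0, 0, 0, 0); (0, 0, 0, 2, 0))


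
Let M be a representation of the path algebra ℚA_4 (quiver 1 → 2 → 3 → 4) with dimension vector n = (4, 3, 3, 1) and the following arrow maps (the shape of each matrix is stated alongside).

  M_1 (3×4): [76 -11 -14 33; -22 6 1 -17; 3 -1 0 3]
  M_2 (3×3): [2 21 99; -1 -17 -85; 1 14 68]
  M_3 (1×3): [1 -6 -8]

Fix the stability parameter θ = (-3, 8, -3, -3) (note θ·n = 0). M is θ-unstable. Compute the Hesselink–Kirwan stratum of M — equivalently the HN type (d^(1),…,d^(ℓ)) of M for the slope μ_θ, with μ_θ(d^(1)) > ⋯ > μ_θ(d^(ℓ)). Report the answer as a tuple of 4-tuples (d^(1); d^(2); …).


Barcode: M ≅ I[1,1], I[1,3]^2, I[1,4]. HN layers by μ_θ (3 steps, strictly decreasing):
  μ^(1)=5/2; μ^(2)=2/3; μ^(3)=-3

((0, 2, 2, 0); (0, 1, 1, 1); (4, 0, 0, 0))


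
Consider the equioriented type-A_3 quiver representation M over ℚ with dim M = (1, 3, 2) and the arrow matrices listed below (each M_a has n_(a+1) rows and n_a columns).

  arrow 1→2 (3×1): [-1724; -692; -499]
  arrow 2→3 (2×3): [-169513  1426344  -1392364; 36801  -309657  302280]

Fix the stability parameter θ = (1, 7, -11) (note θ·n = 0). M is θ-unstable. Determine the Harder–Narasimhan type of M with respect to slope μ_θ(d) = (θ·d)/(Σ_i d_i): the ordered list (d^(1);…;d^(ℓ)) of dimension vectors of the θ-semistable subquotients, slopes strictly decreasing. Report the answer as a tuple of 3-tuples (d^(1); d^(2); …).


Interval decomposition of M: I[1,2], I[2,3]^2.
HN type (ℓ=3): μ^(1)=7; μ^(2)=1; μ^(3)=-2

((0, 1, 0); (1, 0, 0); (0, 2, 2))


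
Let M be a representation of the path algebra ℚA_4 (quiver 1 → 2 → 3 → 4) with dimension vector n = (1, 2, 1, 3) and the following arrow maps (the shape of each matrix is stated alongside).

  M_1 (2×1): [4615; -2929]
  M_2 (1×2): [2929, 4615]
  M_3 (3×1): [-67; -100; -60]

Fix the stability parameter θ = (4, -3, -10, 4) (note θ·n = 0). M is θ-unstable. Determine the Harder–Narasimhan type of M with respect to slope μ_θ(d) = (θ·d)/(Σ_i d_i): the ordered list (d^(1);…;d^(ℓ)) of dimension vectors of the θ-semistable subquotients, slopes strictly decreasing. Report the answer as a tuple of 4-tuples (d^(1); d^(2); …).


Barcode: M ≅ I[1,2], I[2,4], I[4,4]^2. HN layers by μ_θ (3 steps, strictly decreasing):
  μ^(1)=4; μ^(2)=1/2; μ^(3)=-13/2

((0, 0, 0, 3); (1, 1, 0, 0); (0, 1, 1, 0))


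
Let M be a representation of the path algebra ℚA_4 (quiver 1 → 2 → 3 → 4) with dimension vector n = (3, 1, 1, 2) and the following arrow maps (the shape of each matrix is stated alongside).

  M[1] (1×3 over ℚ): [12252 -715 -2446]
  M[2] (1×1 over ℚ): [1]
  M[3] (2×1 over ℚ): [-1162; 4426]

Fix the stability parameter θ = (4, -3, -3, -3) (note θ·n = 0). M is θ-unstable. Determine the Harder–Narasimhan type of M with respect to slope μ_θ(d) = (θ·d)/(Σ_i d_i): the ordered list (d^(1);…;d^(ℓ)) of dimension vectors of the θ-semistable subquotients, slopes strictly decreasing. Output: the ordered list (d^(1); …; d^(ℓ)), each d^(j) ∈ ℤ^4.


Interval decomposition of M: I[1,1]^2, I[1,4], I[4,4].
HN type (ℓ=3): μ^(1)=4; μ^(2)=-5/4; μ^(3)=-3

((2, 0, 0, 0); (1, 1, 1, 1); (0, 0, 0, 1))


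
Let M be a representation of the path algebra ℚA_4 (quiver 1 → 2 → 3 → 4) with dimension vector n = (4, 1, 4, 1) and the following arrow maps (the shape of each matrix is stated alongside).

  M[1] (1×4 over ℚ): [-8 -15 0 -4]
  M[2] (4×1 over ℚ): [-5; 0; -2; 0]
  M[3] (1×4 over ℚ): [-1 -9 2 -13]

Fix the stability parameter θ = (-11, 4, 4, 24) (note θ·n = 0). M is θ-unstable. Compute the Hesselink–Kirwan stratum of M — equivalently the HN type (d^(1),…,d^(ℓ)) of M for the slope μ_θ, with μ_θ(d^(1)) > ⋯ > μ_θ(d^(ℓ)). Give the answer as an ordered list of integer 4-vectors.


Barcode: M ≅ I[1,1]^3, I[1,4], I[3,3]^3. HN layers by μ_θ (3 steps, strictly decreasing):
  μ^(1)=24; μ^(2)=4; μ^(3)=-11

((0, 0, 0, 1); (0, 1, 4, 0); (4, 0, 0, 0))


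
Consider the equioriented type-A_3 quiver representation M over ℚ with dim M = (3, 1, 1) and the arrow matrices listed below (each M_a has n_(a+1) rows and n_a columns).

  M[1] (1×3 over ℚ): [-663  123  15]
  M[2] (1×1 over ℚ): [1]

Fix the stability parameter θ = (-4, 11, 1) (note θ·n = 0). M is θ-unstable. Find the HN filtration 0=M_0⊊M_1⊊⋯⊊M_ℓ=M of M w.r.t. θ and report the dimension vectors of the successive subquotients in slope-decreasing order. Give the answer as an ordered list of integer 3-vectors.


Via rank(M_{q-1}∘⋯∘M_p): M ≅ I[1,1]^2, I[1,3].
μ_θ-semistable layers: μ^(1)=6; μ^(2)=-4

((0, 1, 1); (3, 0, 0))


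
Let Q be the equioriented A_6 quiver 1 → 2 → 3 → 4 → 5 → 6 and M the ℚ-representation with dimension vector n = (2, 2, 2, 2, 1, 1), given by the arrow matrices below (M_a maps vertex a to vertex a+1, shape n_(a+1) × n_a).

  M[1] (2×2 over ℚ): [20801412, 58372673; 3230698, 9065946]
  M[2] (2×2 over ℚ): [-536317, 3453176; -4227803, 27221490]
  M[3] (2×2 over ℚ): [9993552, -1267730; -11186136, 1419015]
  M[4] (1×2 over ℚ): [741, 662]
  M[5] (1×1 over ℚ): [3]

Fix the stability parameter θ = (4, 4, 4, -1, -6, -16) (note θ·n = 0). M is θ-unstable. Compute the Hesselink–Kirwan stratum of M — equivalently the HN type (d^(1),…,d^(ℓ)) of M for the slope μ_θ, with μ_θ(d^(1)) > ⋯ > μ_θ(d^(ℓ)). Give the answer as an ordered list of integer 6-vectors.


Interval decomposition of M: I[1,3], I[1,4], I[4,6].
HN type (ℓ=3): μ^(1)=4; μ^(2)=11/4; μ^(3)=-23/3

((1, 1, 1, 0, 0, 0); (1, 1, 1, 1, 0, 0); (0, 0, 0, 1, 1, 1))


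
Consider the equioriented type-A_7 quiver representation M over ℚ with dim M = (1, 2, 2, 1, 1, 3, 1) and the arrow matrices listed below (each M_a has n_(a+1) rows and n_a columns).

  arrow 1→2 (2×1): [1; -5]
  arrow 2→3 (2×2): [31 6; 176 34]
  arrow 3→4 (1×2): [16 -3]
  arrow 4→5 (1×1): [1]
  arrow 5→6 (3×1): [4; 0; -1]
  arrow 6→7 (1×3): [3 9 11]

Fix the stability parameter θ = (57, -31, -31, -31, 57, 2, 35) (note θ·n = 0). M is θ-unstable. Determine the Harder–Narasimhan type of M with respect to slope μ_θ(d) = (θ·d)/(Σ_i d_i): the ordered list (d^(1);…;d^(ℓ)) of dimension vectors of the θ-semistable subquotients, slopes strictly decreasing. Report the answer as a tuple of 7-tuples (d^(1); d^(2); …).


Via rank(M_{q-1}∘⋯∘M_p): M ≅ I[1,7], I[2,3], I[6,6]^2.
μ_θ-semistable layers: μ^(1)=35; μ^(2)=59/2; μ^(3)=2; μ^(4)=-9; μ^(5)=-31

((0, 0, 0, 0, 0, 0, 1); (0, 0, 0, 0, 1, 1, 0); (0, 0, 0, 0, 0, 2, 0); (1, 1, 1, 1, 0, 0, 0); (0, 1, 1, 0, 0, 0, 0))


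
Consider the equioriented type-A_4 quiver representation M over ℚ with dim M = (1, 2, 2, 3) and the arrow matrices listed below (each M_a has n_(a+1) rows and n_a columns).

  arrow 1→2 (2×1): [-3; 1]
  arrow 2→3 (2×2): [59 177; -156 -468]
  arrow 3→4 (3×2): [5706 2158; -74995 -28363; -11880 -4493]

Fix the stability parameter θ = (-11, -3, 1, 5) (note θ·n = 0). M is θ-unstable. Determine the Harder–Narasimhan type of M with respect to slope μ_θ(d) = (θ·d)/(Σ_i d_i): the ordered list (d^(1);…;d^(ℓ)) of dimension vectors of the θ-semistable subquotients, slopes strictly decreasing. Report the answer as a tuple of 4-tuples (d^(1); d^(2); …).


Barcode: M ≅ I[1,2], I[2,4], I[3,4], I[4,4]. HN layers by μ_θ (4 steps, strictly decreasing):
  μ^(1)=5; μ^(2)=1; μ^(3)=-3; μ^(4)=-11

((0, 0, 0, 3); (0, 0, 2, 0); (0, 2, 0, 0); (1, 0, 0, 0))


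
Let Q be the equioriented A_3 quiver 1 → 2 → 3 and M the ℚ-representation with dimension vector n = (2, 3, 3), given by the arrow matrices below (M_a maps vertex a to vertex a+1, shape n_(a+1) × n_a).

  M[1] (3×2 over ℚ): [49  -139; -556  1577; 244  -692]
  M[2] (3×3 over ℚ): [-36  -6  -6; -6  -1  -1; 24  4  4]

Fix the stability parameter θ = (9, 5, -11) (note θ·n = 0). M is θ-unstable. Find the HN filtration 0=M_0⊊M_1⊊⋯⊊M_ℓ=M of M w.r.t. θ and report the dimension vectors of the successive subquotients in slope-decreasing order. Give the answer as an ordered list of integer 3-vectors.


Barcode: M ≅ I[1,2], I[1,3], I[2,2], I[3,3]^2. HN layers by μ_θ (4 steps, strictly decreasing):
  μ^(1)=7; μ^(2)=5; μ^(3)=1; μ^(4)=-11

((1, 1, 0); (0, 1, 0); (1, 1, 1); (0, 0, 2))


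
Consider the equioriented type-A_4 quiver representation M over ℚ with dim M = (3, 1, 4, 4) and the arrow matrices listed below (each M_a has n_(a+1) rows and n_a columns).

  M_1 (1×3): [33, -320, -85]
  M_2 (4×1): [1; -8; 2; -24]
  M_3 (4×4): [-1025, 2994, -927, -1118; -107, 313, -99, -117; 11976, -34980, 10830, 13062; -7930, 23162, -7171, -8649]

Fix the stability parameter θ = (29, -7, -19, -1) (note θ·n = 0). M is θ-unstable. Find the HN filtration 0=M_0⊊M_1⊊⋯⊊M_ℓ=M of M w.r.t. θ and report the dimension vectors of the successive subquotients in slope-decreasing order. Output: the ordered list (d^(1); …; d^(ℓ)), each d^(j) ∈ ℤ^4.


Via rank(M_{q-1}∘⋯∘M_p): M ≅ I[1,1]^2, I[1,4], I[3,3], I[3,4]^2, I[4,4].
μ_θ-semistable layers: μ^(1)=29; μ^(2)=1/2; μ^(3)=-1; μ^(4)=-19

((2, 0, 0, 0); (1, 1, 1, 1); (0, 0, 0, 3); (0, 0, 3, 0))


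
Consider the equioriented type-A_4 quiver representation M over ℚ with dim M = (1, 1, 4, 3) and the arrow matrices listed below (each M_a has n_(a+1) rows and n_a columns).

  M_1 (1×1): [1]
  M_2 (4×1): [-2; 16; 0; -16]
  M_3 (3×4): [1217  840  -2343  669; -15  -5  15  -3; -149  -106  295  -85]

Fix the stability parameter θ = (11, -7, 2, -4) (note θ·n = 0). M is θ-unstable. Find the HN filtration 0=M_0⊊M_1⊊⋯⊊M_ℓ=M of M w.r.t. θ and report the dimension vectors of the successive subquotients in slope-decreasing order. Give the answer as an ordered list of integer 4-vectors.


Interval decomposition of M: I[1,4], I[3,3], I[3,4]^2.
HN type (ℓ=3): μ^(1)=2; μ^(2)=1/2; μ^(3)=-1

((0, 0, 1, 0); (1, 1, 1, 1); (0, 0, 2, 2))


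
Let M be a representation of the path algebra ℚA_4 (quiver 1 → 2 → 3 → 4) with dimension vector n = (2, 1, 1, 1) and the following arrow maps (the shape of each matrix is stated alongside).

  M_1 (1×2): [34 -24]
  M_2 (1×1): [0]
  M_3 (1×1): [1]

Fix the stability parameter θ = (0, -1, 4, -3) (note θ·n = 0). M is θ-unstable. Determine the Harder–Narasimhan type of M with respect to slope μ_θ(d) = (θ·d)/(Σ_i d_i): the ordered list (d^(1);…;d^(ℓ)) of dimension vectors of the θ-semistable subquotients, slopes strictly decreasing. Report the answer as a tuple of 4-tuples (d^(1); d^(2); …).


Interval decomposition of M: I[1,1], I[1,2], I[3,4].
HN type (ℓ=3): μ^(1)=1/2; μ^(2)=0; μ^(3)=-1/2

((0, 0, 1, 1); (1, 0, 0, 0); (1, 1, 0, 0))


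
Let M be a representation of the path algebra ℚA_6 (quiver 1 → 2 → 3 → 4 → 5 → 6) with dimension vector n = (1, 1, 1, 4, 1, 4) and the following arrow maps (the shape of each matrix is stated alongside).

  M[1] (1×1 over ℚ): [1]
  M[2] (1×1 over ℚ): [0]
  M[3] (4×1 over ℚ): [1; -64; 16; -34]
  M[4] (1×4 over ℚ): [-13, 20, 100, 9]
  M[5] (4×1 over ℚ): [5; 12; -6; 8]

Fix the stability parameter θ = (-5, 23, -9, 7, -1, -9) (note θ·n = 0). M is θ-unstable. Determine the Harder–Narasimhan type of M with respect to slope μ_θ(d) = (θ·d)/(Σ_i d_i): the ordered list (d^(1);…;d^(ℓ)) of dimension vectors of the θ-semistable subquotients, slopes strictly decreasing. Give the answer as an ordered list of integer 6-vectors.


Interval decomposition of M: I[1,2], I[3,6], I[4,4]^3, I[6,6]^3.
HN type (ℓ=5): μ^(1)=23; μ^(2)=7; μ^(3)=-1; μ^(4)=-5; μ^(5)=-9

((0, 1, 0, 0, 0, 0); (0, 0, 0, 3, 0, 0); (0, 0, 0, 1, 1, 1); (1, 0, 0, 0, 0, 0); (0, 0, 1, 0, 0, 3))


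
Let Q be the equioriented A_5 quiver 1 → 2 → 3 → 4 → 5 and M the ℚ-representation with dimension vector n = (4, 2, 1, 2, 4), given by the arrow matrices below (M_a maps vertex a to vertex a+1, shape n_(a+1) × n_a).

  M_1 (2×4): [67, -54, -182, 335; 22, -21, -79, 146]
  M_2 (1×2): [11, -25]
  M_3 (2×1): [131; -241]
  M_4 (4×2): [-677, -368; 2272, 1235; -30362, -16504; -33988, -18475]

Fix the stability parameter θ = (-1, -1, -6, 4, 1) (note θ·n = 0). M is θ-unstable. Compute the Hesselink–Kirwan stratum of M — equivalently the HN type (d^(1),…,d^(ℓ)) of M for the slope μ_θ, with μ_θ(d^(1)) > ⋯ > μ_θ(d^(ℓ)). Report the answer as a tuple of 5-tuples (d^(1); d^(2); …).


Interval decomposition of M: I[1,1]^2, I[1,2], I[1,5], I[4,5], I[5,5]^2.
HN type (ℓ=4): μ^(1)=5/2; μ^(2)=1; μ^(3)=-1; μ^(4)=-8/3

((0, 0, 0, 2, 2); (0, 0, 0, 0, 2); (3, 1, 0, 0, 0); (1, 1, 1, 0, 0))


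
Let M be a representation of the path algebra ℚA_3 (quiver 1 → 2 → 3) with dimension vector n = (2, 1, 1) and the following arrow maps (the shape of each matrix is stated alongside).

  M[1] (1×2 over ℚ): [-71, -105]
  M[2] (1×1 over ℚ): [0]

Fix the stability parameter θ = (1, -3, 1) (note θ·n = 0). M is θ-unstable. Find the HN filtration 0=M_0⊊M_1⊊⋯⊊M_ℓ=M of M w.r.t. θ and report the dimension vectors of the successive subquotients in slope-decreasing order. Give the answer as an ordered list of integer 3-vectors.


Via rank(M_{q-1}∘⋯∘M_p): M ≅ I[1,1], I[1,2], I[3,3].
μ_θ-semistable layers: μ^(1)=1; μ^(2)=-1

((1, 0, 1); (1, 1, 0))


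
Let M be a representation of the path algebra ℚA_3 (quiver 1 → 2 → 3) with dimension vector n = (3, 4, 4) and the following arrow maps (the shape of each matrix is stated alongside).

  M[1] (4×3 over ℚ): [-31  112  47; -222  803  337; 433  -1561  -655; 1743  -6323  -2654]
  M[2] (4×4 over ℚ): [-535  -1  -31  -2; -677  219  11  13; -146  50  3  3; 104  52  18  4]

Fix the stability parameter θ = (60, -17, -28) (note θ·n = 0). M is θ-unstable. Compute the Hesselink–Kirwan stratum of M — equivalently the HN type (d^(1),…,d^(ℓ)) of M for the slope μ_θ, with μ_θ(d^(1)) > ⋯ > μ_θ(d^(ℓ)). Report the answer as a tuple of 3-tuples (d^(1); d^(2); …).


Interval decomposition of M: I[1,2], I[1,3]^2, I[2,3], I[3,3].
HN type (ℓ=4): μ^(1)=43/2; μ^(2)=5; μ^(3)=-45/2; μ^(4)=-28

((1, 1, 0); (2, 2, 2); (0, 1, 1); (0, 0, 1))


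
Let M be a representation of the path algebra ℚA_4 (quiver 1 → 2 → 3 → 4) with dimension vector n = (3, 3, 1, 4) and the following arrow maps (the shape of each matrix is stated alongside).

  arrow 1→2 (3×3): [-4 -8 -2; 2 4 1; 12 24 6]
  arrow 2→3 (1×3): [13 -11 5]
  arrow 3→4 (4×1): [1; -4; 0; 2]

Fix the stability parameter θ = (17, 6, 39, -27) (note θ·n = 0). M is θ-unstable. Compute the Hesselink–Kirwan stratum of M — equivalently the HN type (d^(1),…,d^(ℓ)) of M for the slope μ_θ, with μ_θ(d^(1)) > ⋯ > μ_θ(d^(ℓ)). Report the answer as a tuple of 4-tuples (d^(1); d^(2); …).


Via rank(M_{q-1}∘⋯∘M_p): M ≅ I[1,1]^2, I[1,4], I[2,2]^2, I[4,4]^3.
μ_θ-semistable layers: μ^(1)=17; μ^(2)=35/4; μ^(3)=6; μ^(4)=-27

((2, 0, 0, 0); (1, 1, 1, 1); (0, 2, 0, 0); (0, 0, 0, 3))


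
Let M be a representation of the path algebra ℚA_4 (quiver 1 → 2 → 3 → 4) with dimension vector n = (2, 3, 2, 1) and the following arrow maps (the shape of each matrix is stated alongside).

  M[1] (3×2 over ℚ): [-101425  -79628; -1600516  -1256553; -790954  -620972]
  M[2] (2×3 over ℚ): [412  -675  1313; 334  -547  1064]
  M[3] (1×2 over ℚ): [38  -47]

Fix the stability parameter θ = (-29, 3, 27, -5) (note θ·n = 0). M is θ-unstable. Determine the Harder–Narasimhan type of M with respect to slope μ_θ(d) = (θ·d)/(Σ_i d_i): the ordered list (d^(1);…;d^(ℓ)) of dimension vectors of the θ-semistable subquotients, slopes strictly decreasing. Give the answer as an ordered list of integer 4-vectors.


Barcode: M ≅ I[1,2], I[1,4], I[2,3]. HN layers by μ_θ (4 steps, strictly decreasing):
  μ^(1)=27; μ^(2)=11; μ^(3)=3; μ^(4)=-29

((0, 0, 1, 0); (0, 0, 1, 1); (0, 3, 0, 0); (2, 0, 0, 0))


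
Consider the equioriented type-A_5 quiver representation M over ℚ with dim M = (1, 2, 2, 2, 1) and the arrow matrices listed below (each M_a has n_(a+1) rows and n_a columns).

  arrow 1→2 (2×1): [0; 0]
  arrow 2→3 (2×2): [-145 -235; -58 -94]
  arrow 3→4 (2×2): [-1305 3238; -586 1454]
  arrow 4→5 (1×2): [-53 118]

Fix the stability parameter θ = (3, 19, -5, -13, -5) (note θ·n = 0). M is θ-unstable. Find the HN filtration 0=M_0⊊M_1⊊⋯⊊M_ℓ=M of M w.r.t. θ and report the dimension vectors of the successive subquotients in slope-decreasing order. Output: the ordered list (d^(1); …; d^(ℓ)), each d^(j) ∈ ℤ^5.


Interval decomposition of M: I[1,1], I[2,2], I[2,5], I[3,4].
HN type (ℓ=4): μ^(1)=19; μ^(2)=3; μ^(3)=-1; μ^(4)=-9

((0, 1, 0, 0, 0); (1, 0, 0, 0, 0); (0, 1, 1, 1, 1); (0, 0, 1, 1, 0))


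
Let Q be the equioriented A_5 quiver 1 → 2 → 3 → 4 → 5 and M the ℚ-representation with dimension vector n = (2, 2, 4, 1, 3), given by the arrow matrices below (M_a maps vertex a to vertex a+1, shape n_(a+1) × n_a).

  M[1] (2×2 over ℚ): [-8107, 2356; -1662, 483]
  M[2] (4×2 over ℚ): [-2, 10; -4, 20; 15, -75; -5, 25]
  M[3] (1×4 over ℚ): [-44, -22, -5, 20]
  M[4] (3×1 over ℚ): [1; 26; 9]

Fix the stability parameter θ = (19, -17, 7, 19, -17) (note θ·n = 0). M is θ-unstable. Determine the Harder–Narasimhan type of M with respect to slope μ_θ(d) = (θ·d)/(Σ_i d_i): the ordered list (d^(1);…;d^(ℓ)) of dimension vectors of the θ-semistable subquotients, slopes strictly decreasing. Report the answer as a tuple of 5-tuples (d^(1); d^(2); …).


Via rank(M_{q-1}∘⋯∘M_p): M ≅ I[1,2], I[1,5], I[3,3]^3, I[5,5]^2.
μ_θ-semistable layers: μ^(1)=7; μ^(2)=3; μ^(3)=1; μ^(4)=-17

((0, 0, 3, 0, 0); (0, 0, 1, 1, 1); (2, 2, 0, 0, 0); (0, 0, 0, 0, 2))


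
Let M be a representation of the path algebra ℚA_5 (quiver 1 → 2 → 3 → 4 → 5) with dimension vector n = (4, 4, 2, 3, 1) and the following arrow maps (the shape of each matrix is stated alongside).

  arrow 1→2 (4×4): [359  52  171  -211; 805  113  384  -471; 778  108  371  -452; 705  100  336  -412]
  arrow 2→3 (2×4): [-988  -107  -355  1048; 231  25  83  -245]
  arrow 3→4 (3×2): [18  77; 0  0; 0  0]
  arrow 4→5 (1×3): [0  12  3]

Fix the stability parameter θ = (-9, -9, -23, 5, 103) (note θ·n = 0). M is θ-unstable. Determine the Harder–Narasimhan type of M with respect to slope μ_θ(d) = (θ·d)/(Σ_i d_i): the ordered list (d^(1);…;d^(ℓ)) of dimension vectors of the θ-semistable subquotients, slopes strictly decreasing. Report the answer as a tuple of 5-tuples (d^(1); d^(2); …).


Via rank(M_{q-1}∘⋯∘M_p): M ≅ I[1,2]^2, I[1,3], I[1,4], I[4,4], I[4,5].
μ_θ-semistable layers: μ^(1)=103; μ^(2)=5; μ^(3)=-9; μ^(4)=-41/3

((0, 0, 0, 0, 1); (0, 0, 0, 3, 0); (2, 2, 0, 0, 0); (2, 2, 2, 0, 0))


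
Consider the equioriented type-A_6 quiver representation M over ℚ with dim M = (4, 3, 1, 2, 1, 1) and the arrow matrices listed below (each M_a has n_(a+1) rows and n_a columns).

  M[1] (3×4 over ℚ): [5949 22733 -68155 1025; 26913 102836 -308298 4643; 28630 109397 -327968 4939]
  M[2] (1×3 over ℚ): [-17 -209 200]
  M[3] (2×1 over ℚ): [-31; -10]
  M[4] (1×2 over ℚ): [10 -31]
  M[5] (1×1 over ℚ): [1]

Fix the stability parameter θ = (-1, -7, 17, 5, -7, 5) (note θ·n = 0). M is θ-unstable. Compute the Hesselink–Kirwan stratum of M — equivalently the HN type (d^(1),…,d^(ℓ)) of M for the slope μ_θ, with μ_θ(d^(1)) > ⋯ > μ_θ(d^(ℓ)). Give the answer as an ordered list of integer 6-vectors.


Via rank(M_{q-1}∘⋯∘M_p): M ≅ I[1,1], I[1,2]^2, I[1,4], I[4,6].
μ_θ-semistable layers: μ^(1)=11; μ^(2)=5; μ^(3)=-1; μ^(4)=-4

((0, 0, 1, 1, 0, 0); (0, 0, 0, 0, 0, 1); (1, 0, 0, 1, 1, 0); (3, 3, 0, 0, 0, 0))


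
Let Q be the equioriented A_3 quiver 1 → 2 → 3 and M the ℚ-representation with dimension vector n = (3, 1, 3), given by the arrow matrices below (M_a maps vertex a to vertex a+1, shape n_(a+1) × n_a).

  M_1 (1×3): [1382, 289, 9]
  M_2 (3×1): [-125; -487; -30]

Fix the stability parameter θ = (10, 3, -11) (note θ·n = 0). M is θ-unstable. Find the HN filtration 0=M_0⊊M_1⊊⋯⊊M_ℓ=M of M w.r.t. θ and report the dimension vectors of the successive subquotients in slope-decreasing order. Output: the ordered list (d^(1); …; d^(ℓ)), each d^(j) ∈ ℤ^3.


Via rank(M_{q-1}∘⋯∘M_p): M ≅ I[1,1]^2, I[1,3], I[3,3]^2.
μ_θ-semistable layers: μ^(1)=10; μ^(2)=2/3; μ^(3)=-11

((2, 0, 0); (1, 1, 1); (0, 0, 2))


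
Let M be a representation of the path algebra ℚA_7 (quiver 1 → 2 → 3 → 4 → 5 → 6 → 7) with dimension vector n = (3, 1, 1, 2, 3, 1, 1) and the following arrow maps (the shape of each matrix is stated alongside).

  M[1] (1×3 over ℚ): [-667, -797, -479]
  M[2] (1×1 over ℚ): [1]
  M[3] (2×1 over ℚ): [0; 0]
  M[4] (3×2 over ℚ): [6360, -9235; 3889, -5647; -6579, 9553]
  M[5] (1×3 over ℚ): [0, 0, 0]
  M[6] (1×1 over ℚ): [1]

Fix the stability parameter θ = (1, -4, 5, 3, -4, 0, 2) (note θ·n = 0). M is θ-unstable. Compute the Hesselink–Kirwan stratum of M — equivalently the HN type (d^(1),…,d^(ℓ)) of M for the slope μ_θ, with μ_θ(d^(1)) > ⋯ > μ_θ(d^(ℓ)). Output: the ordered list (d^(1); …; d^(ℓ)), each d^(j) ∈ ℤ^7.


Interval decomposition of M: I[1,1]^2, I[1,3], I[4,5]^2, I[5,5], I[6,7].
HN type (ℓ=7): μ^(1)=5; μ^(2)=2; μ^(3)=1; μ^(4)=0; μ^(5)=-1/2; μ^(6)=-3/2; μ^(7)=-4

((0, 0, 1, 0, 0, 0, 0); (0, 0, 0, 0, 0, 0, 1); (2, 0, 0, 0, 0, 0, 0); (0, 0, 0, 0, 0, 1, 0); (0, 0, 0, 2, 2, 0, 0); (1, 1, 0, 0, 0, 0, 0); (0, 0, 0, 0, 1, 0, 0))


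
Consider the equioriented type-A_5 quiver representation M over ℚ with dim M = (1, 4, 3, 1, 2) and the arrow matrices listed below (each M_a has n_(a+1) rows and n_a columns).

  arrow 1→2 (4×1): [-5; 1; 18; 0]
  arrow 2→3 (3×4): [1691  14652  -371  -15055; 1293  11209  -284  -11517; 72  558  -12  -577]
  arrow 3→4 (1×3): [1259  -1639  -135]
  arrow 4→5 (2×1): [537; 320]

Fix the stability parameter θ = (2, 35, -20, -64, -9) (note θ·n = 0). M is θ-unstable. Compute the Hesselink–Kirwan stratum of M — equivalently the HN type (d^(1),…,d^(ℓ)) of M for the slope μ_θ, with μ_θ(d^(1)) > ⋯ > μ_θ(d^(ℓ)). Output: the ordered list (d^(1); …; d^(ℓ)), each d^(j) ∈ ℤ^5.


Via rank(M_{q-1}∘⋯∘M_p): M ≅ I[1,5], I[2,2], I[2,3]^2, I[5,5].
μ_θ-semistable layers: μ^(1)=35; μ^(2)=15/2; μ^(3)=-9; μ^(4)=-47/4

((0, 1, 0, 0, 0); (0, 2, 2, 0, 0); (0, 0, 0, 0, 2); (1, 1, 1, 1, 0))


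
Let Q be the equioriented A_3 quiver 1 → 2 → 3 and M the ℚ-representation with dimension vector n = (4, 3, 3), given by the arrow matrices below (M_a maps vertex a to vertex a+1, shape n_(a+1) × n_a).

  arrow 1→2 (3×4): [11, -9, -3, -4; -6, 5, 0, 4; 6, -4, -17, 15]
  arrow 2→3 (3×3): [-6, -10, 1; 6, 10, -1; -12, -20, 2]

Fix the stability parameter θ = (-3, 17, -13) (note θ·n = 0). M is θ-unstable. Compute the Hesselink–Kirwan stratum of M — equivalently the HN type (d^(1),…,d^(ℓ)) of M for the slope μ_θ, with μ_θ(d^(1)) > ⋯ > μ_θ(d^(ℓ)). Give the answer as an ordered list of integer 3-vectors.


Via rank(M_{q-1}∘⋯∘M_p): M ≅ I[1,1], I[1,2]^2, I[1,3], I[3,3]^2.
μ_θ-semistable layers: μ^(1)=17; μ^(2)=2; μ^(3)=-3; μ^(4)=-13

((0, 2, 0); (0, 1, 1); (4, 0, 0); (0, 0, 2))


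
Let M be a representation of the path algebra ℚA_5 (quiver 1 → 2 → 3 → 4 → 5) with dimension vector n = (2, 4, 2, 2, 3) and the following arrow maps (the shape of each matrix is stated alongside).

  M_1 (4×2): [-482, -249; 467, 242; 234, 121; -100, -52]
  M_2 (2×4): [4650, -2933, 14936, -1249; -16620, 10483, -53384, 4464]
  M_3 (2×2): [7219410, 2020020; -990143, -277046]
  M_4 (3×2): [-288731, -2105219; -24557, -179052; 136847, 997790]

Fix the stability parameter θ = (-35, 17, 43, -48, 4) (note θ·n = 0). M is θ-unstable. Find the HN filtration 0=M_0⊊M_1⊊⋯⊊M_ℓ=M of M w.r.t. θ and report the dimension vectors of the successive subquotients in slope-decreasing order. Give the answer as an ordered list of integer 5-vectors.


Interval decomposition of M: I[1,3], I[1,5], I[2,2]^2, I[4,5], I[5,5].
HN type (ℓ=5): μ^(1)=43; μ^(2)=17; μ^(3)=4; μ^(4)=-35; μ^(5)=-48

((0, 0, 1, 0, 0); (0, 3, 0, 0, 0); (0, 1, 1, 1, 3); (2, 0, 0, 0, 0); (0, 0, 0, 1, 0))


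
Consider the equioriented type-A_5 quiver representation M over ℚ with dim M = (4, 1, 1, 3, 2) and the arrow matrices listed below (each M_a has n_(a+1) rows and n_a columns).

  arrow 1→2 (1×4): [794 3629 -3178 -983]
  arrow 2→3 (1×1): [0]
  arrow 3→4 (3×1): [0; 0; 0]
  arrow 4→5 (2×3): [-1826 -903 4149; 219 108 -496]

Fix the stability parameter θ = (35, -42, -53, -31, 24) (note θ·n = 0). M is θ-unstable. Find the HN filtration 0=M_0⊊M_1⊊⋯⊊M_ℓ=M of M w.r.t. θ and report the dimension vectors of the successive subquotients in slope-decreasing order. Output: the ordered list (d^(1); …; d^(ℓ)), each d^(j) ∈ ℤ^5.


Barcode: M ≅ I[1,1]^3, I[1,2], I[3,3], I[4,4], I[4,5]^2. HN layers by μ_θ (5 steps, strictly decreasing):
  μ^(1)=35; μ^(2)=24; μ^(3)=-7/2; μ^(4)=-31; μ^(5)=-53

((3, 0, 0, 0, 0); (0, 0, 0, 0, 2); (1, 1, 0, 0, 0); (0, 0, 0, 3, 0); (0, 0, 1, 0, 0))


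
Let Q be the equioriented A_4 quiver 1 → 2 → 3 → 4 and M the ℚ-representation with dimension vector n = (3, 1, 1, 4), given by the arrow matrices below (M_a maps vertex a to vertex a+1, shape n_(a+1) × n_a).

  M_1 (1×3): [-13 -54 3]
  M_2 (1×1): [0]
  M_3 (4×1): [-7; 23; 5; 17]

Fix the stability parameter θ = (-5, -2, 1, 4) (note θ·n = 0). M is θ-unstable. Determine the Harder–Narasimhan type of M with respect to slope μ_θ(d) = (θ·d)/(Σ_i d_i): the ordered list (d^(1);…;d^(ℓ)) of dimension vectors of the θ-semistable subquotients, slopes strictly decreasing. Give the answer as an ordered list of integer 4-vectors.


Interval decomposition of M: I[1,1]^2, I[1,2], I[3,4], I[4,4]^3.
HN type (ℓ=4): μ^(1)=4; μ^(2)=1; μ^(3)=-2; μ^(4)=-5

((0, 0, 0, 4); (0, 0, 1, 0); (0, 1, 0, 0); (3, 0, 0, 0))


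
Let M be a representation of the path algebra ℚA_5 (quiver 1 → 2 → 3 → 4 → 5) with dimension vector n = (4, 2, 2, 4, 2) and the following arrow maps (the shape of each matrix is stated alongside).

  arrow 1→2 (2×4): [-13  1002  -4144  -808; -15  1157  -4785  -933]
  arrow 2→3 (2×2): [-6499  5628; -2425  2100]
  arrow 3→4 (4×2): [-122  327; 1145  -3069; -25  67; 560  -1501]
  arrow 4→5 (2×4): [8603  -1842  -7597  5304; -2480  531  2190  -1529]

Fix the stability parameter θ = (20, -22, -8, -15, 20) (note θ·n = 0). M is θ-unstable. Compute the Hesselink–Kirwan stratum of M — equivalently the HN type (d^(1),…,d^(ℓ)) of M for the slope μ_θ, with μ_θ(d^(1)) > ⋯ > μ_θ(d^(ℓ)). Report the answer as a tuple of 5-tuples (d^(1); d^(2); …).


Interval decomposition of M: I[1,1]^2, I[1,2], I[1,5], I[3,4], I[4,4], I[4,5].
HN type (ℓ=5): μ^(1)=20; μ^(2)=-1; μ^(3)=-25/4; μ^(4)=-23/2; μ^(5)=-15

((2, 0, 0, 0, 2); (1, 1, 0, 0, 0); (1, 1, 1, 1, 0); (0, 0, 1, 1, 0); (0, 0, 0, 2, 0))


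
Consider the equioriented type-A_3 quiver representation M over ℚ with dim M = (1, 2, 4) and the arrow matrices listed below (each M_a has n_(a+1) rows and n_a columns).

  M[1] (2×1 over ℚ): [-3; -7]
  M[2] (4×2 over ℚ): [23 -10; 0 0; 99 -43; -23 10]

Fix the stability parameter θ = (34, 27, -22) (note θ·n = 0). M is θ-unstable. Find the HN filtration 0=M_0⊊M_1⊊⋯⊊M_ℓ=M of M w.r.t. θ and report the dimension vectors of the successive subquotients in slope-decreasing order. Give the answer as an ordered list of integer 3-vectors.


Barcode: M ≅ I[1,3], I[2,3], I[3,3]^2. HN layers by μ_θ (3 steps, strictly decreasing):
  μ^(1)=13; μ^(2)=5/2; μ^(3)=-22

((1, 1, 1); (0, 1, 1); (0, 0, 2))


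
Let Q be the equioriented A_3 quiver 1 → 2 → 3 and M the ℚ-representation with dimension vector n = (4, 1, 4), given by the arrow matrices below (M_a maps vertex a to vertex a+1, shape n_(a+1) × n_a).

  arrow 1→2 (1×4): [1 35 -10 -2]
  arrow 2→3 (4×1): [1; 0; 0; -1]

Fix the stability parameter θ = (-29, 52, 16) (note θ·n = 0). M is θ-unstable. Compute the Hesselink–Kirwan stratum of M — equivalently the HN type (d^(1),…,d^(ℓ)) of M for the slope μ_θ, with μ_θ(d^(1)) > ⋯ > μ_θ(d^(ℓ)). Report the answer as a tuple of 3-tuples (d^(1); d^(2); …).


Via rank(M_{q-1}∘⋯∘M_p): M ≅ I[1,1]^3, I[1,3], I[3,3]^3.
μ_θ-semistable layers: μ^(1)=34; μ^(2)=16; μ^(3)=-29

((0, 1, 1); (0, 0, 3); (4, 0, 0))


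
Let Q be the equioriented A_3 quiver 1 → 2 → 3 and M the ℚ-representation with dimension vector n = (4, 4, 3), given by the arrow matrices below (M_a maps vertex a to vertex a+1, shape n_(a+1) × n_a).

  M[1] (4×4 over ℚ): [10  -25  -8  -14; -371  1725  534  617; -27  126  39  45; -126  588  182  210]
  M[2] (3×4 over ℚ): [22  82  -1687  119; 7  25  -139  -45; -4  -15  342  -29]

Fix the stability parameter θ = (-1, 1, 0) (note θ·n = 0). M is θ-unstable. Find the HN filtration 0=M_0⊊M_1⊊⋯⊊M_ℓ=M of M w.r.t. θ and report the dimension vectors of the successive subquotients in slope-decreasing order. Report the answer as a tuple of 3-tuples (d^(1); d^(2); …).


Via rank(M_{q-1}∘⋯∘M_p): M ≅ I[1,1], I[1,3]^3, I[2,2].
μ_θ-semistable layers: μ^(1)=1; μ^(2)=1/2; μ^(3)=-1

((0, 1, 0); (0, 3, 3); (4, 0, 0))


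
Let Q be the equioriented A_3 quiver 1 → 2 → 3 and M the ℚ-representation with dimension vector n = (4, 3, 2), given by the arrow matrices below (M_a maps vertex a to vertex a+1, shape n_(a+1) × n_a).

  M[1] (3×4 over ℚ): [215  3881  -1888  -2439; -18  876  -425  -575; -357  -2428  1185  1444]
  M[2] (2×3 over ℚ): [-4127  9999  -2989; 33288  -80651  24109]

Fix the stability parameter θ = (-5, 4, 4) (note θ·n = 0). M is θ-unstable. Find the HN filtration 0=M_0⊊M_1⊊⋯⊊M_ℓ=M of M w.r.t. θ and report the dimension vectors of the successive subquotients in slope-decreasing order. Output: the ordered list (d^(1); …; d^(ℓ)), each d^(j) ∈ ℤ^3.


Interval decomposition of M: I[1,1], I[1,2], I[1,3]^2.
HN type (ℓ=2): μ^(1)=4; μ^(2)=-5

((0, 3, 2); (4, 0, 0))


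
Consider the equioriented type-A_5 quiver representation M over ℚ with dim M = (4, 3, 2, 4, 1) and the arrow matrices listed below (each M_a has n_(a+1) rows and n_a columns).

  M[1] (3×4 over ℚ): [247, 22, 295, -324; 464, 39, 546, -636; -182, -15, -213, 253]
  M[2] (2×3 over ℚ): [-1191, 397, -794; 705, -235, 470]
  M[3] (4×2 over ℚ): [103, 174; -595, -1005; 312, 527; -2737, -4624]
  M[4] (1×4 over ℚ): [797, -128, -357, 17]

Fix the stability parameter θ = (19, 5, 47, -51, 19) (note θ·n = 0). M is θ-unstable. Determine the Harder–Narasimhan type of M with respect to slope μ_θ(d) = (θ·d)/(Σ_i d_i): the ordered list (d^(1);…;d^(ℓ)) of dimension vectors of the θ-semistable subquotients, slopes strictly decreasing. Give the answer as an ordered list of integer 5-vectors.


Barcode: M ≅ I[1,1], I[1,2]^2, I[1,5], I[3,4], I[4,4]^2. HN layers by μ_θ (5 steps, strictly decreasing):
  μ^(1)=19; μ^(2)=12; μ^(3)=5; μ^(4)=-2; μ^(5)=-51

((1, 0, 0, 0, 1); (2, 2, 0, 0, 0); (1, 1, 1, 1, 0); (0, 0, 1, 1, 0); (0, 0, 0, 2, 0))


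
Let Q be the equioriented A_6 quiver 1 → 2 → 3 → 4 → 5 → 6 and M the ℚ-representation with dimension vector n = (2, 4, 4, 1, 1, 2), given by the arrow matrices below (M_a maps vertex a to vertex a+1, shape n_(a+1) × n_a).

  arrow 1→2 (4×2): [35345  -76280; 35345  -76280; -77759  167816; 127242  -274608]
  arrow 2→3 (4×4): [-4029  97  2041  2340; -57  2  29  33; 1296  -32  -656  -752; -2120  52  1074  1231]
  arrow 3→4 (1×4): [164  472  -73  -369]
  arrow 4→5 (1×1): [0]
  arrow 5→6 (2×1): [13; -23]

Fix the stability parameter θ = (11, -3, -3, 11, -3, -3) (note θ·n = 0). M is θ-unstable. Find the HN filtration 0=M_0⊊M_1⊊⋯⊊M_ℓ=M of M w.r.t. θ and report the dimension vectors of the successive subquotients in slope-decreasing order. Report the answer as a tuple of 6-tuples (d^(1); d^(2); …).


Via rank(M_{q-1}∘⋯∘M_p): M ≅ I[1,1], I[1,3], I[2,2], I[2,3], I[2,4], I[3,3], I[5,6], I[6,6].
μ_θ-semistable layers: μ^(1)=11; μ^(2)=5/3; μ^(3)=-3

((1, 0, 0, 1, 0, 0); (1, 1, 1, 0, 0, 0); (0, 3, 3, 0, 1, 2))


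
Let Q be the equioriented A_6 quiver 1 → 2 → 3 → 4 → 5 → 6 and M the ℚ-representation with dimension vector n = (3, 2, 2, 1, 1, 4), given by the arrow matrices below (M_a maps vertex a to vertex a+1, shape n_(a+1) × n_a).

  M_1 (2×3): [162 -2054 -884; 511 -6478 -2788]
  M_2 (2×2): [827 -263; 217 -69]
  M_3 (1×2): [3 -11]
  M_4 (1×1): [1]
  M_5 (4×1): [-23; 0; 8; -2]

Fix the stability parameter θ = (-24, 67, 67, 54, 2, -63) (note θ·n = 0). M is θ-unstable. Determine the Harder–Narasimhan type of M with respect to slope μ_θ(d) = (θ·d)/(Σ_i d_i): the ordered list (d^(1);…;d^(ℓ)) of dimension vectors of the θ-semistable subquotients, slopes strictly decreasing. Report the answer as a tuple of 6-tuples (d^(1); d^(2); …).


Interval decomposition of M: I[1,1], I[1,3], I[1,6], I[6,6]^3.
HN type (ℓ=4): μ^(1)=67; μ^(2)=127/5; μ^(3)=-24; μ^(4)=-63

((0, 1, 1, 0, 0, 0); (0, 1, 1, 1, 1, 1); (3, 0, 0, 0, 0, 0); (0, 0, 0, 0, 0, 3))


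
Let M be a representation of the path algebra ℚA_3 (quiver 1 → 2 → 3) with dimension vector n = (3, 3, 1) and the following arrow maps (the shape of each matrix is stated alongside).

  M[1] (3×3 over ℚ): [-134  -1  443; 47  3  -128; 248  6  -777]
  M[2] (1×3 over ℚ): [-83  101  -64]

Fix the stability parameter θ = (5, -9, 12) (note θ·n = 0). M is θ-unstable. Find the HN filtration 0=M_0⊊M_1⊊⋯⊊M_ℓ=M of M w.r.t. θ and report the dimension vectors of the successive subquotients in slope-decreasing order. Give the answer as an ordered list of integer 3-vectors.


Via rank(M_{q-1}∘⋯∘M_p): M ≅ I[1,2]^2, I[1,3].
μ_θ-semistable layers: μ^(1)=12; μ^(2)=-2

((0, 0, 1); (3, 3, 0))


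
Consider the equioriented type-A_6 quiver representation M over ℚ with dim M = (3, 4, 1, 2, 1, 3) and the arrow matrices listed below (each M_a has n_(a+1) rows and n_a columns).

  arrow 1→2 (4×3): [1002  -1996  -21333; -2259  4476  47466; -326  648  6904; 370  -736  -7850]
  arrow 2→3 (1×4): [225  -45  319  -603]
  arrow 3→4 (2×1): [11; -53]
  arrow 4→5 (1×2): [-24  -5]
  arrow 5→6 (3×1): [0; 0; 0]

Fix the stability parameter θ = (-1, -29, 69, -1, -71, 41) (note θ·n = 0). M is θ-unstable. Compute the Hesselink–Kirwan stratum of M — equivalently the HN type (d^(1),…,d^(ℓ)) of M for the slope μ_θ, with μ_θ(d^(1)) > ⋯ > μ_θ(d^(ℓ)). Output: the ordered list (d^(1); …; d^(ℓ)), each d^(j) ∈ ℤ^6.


Barcode: M ≅ I[1,1], I[1,2], I[1,5], I[2,2]^2, I[4,4], I[6,6]^3. HN layers by μ_θ (4 steps, strictly decreasing):
  μ^(1)=41; μ^(2)=-1; μ^(3)=-15; μ^(4)=-29

((0, 0, 0, 0, 0, 3); (1, 0, 1, 2, 1, 0); (2, 2, 0, 0, 0, 0); (0, 2, 0, 0, 0, 0))


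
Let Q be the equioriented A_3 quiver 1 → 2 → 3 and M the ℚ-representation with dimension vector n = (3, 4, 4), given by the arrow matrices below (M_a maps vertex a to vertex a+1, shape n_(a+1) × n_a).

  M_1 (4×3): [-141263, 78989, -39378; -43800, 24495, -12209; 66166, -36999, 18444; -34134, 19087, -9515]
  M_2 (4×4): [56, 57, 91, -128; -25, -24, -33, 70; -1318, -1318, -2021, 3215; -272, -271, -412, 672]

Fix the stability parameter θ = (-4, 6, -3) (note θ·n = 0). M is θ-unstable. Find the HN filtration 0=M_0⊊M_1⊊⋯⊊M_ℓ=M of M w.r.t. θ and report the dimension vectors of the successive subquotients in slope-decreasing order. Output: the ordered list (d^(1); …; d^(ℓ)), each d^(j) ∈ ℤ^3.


Interval decomposition of M: I[1,3]^3, I[2,3].
HN type (ℓ=2): μ^(1)=3/2; μ^(2)=-4

((0, 4, 4); (3, 0, 0))


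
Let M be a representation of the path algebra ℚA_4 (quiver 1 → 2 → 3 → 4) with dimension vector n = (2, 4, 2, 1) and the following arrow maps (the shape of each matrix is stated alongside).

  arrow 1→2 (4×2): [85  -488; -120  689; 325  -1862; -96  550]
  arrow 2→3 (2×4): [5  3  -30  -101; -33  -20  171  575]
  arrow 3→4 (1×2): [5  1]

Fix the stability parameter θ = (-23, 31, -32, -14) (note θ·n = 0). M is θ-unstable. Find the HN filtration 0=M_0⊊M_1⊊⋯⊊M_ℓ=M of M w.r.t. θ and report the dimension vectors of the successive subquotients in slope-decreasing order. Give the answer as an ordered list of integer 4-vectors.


Barcode: M ≅ I[1,3], I[1,4], I[2,2]^2. HN layers by μ_θ (4 steps, strictly decreasing):
  μ^(1)=31; μ^(2)=-1/2; μ^(3)=-5; μ^(4)=-23

((0, 2, 0, 0); (0, 1, 1, 0); (0, 1, 1, 1); (2, 0, 0, 0))


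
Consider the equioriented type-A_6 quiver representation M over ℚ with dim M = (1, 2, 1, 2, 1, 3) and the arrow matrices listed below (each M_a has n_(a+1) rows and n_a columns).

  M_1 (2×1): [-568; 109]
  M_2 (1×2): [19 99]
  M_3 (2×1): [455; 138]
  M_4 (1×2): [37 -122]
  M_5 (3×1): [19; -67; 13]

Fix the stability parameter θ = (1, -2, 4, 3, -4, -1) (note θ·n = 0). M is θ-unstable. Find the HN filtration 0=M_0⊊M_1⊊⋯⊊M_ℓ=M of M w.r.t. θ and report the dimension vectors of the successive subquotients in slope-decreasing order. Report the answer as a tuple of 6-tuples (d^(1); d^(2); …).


Via rank(M_{q-1}∘⋯∘M_p): M ≅ I[1,6], I[2,2], I[4,4], I[6,6]^2.
μ_θ-semistable layers: μ^(1)=3; μ^(2)=1/2; μ^(3)=-1/2; μ^(4)=-1; μ^(5)=-2

((0, 0, 0, 1, 0, 0); (0, 0, 1, 1, 1, 1); (1, 1, 0, 0, 0, 0); (0, 0, 0, 0, 0, 2); (0, 1, 0, 0, 0, 0))


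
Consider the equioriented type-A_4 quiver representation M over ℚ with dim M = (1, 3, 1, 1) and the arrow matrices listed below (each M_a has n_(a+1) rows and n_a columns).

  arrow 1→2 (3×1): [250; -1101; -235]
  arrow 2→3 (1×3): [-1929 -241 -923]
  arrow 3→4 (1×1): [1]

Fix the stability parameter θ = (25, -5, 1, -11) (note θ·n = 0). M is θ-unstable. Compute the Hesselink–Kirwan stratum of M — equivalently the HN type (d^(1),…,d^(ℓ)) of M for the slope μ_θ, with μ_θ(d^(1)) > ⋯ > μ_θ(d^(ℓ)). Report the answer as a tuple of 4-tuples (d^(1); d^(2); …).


Interval decomposition of M: I[1,4], I[2,2]^2.
HN type (ℓ=2): μ^(1)=5/2; μ^(2)=-5

((1, 1, 1, 1); (0, 2, 0, 0))


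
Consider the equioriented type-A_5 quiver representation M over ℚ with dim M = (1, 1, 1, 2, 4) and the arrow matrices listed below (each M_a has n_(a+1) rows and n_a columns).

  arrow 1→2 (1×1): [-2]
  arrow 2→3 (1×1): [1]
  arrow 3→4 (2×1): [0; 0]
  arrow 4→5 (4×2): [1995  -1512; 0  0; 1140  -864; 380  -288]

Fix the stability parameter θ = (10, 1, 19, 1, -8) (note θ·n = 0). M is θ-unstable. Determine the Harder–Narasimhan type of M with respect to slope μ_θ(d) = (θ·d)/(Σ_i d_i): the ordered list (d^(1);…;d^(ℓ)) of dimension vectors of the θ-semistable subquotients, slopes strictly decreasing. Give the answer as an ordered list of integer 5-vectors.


Interval decomposition of M: I[1,3], I[4,4], I[4,5], I[5,5]^3.
HN type (ℓ=5): μ^(1)=19; μ^(2)=11/2; μ^(3)=1; μ^(4)=-7/2; μ^(5)=-8

((0, 0, 1, 0, 0); (1, 1, 0, 0, 0); (0, 0, 0, 1, 0); (0, 0, 0, 1, 1); (0, 0, 0, 0, 3))
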